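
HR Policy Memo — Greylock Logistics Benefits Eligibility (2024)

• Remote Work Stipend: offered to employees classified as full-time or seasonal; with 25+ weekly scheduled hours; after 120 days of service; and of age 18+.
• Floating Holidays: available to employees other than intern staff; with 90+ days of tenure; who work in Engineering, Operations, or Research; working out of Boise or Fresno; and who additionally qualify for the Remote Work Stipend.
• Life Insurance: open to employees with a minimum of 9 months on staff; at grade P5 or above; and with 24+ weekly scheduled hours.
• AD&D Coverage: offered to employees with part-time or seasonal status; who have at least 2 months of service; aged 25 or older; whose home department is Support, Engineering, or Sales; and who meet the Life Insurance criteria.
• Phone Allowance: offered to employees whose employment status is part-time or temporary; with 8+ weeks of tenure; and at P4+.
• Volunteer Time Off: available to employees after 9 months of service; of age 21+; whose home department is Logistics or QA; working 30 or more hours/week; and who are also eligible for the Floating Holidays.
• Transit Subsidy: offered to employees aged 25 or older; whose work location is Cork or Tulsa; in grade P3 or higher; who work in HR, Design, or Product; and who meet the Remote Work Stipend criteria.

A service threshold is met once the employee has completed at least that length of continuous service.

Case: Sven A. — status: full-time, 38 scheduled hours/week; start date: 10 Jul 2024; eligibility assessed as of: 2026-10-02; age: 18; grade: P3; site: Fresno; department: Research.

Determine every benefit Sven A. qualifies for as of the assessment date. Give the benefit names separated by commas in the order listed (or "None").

Remote Work Stipend, Floating Holidays

Service from 10 Jul 2024 to 2026-10-02: 814 days.
Remote Work Stipend — status full-time ✓; 38 hrs/wk ≥ 25 ✓; service 814 days ≥ 120 days ✓; age 18 ≥ 18 ✓ → eligible.
Floating Holidays — status full-time ✓ (not excluded); service 814 days ≥ 90 days ✓; dept Research ✓; site Fresno ✓; eligible for Remote Work Stipend ✓ → eligible.
Life Insurance — service 814 days ≥ 9 months (≈270 days) ✓; grade P3 < P5 ✗ → not eligible.
AD&D Coverage — status full-time ✗ (requires part-time or seasonal) → not eligible.
Phone Allowance — status full-time ✗ (requires part-time or temporary) → not eligible.
Volunteer Time Off — service 814 days ≥ 9 months (≈270 days) ✓; age 18 < 21 ✗ → not eligible.
Transit Subsidy — age 18 < 25 ✗ → not eligible.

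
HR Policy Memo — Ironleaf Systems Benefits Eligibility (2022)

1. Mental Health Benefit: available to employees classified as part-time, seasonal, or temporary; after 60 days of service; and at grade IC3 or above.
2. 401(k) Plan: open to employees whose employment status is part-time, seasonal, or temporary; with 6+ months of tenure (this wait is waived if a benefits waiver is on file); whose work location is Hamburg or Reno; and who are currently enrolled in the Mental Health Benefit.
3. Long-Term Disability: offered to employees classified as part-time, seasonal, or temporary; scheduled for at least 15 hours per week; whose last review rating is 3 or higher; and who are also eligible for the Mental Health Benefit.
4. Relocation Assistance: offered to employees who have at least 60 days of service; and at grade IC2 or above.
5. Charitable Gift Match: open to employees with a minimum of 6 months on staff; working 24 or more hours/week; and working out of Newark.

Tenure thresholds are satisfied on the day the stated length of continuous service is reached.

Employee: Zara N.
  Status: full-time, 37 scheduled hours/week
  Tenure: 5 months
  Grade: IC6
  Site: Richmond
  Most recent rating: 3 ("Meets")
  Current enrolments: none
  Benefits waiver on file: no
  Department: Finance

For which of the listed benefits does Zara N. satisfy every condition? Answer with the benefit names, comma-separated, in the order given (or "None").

Mental Health Benefit — status full-time ✗ (requires part-time, seasonal, or temporary) → not eligible.
401(k) Plan — status full-time ✗ (requires part-time, seasonal, or temporary) → not eligible.
Long-Term Disability — status full-time ✗ (requires part-time, seasonal, or temporary) → not eligible.
Relocation Assistance — service 5 months ≥ 60 days ✓; grade IC6 ≥ IC2 ✓ → eligible.
Charitable Gift Match — service 5 months < 6 months ✗ → not eligible.

Relocation Assistance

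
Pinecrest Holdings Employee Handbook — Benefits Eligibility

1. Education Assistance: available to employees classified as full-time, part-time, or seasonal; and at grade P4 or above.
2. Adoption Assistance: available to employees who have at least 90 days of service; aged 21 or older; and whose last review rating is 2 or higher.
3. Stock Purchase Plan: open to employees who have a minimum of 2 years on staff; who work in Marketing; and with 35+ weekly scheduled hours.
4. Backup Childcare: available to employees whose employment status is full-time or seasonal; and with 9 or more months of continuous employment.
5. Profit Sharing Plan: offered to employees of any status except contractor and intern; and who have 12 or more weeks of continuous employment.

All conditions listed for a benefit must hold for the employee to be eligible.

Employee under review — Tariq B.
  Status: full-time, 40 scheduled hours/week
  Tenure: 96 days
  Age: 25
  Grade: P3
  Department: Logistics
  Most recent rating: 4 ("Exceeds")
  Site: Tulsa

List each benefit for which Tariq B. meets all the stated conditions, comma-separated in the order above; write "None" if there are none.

Adoption Assistance, Profit Sharing Plan

Education Assistance — status full-time ✓; grade P3 < P4 ✗ → not eligible.
Adoption Assistance — service 96 days ≥ 90 days ✓; age 25 ≥ 21 ✓; rating 4 ≥ 2 ✓ → eligible.
Stock Purchase Plan — service 96 days < 2 years (≈730 days) ✗ → not eligible.
Backup Childcare — status full-time ✓; service 96 days < 9 months (≈270 days) ✗ → not eligible.
Profit Sharing Plan — status full-time ✓ (not excluded); service 96 days ≥ 12 weeks (≈84 days) ✓ → eligible.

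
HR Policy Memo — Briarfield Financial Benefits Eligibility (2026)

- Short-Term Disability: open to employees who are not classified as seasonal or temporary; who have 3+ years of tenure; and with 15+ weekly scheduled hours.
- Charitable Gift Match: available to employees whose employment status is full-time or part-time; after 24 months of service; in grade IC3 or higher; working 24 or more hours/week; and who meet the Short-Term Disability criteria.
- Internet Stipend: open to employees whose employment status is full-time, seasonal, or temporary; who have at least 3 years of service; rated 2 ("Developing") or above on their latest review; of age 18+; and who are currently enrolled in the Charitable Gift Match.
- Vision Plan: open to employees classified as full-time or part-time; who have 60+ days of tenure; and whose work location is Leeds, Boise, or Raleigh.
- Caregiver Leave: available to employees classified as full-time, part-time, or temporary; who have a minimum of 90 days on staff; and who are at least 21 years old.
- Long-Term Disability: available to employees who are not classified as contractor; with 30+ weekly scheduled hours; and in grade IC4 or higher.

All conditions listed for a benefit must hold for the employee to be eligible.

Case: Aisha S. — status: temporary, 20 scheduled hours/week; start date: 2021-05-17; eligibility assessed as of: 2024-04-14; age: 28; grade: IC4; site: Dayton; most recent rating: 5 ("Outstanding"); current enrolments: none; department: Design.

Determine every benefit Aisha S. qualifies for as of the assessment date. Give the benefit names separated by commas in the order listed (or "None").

Service from 2021-05-17 to 2024-04-14: 1063 days.
Short-Term Disability — status temporary ✗ (excluded) → not eligible.
Charitable Gift Match — status temporary ✗ (requires full-time or part-time) → not eligible.
Internet Stipend — status temporary ✓; service 1063 days < 3 years (≈1095 days) ✗ → not eligible.
Vision Plan — status temporary ✗ (requires full-time or part-time) → not eligible.
Caregiver Leave — status temporary ✓; service 1063 days ≥ 90 days ✓; age 28 ≥ 21 ✓ → eligible.
Long-Term Disability — status temporary ✓ (not excluded); 20 hrs/wk < 30 ✗ → not eligible.

Caregiver Leave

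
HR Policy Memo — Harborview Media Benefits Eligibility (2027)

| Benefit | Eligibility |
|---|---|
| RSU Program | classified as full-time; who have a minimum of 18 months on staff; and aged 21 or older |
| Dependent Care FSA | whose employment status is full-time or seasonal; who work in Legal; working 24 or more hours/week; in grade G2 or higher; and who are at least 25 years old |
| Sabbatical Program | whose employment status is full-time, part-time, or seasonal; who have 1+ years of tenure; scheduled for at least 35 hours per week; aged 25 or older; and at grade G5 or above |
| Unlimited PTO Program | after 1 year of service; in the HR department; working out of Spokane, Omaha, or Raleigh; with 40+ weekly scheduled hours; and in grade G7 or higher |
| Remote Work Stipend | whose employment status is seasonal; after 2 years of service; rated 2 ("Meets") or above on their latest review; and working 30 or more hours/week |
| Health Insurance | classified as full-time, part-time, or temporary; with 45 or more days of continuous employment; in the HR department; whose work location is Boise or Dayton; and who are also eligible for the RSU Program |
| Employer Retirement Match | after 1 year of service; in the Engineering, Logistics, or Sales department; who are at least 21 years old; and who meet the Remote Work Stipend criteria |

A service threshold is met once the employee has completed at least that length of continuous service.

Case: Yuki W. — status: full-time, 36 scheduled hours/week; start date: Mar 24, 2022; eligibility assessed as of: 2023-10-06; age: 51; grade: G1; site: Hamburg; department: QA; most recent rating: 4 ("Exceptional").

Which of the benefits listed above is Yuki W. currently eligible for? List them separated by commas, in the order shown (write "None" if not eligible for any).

RSU Program

Service from Mar 24, 2022 to 2023-10-06: 561 days.
RSU Program — status full-time ✓; service 561 days ≥ 18 months (≈540 days) ✓; age 51 ≥ 21 ✓ → eligible.
Dependent Care FSA — status full-time ✓; dept QA ✗ → not eligible.
Sabbatical Program — status full-time ✓; service 561 days ≥ 1 year (≈365 days) ✓; 36 hrs/wk ≥ 35 ✓; age 51 ≥ 25 ✓; grade G1 < G5 ✗ → not eligible.
Unlimited PTO Program — service 561 days ≥ 1 year (≈365 days) ✓; dept QA ✗ → not eligible.
Remote Work Stipend — status full-time ✗ (requires seasonal) → not eligible.
Health Insurance — status full-time ✓; service 561 days ≥ 45 days ✓; dept QA ✗ → not eligible.
Employer Retirement Match — service 561 days ≥ 1 year (≈365 days) ✓; dept QA ✗ → not eligible.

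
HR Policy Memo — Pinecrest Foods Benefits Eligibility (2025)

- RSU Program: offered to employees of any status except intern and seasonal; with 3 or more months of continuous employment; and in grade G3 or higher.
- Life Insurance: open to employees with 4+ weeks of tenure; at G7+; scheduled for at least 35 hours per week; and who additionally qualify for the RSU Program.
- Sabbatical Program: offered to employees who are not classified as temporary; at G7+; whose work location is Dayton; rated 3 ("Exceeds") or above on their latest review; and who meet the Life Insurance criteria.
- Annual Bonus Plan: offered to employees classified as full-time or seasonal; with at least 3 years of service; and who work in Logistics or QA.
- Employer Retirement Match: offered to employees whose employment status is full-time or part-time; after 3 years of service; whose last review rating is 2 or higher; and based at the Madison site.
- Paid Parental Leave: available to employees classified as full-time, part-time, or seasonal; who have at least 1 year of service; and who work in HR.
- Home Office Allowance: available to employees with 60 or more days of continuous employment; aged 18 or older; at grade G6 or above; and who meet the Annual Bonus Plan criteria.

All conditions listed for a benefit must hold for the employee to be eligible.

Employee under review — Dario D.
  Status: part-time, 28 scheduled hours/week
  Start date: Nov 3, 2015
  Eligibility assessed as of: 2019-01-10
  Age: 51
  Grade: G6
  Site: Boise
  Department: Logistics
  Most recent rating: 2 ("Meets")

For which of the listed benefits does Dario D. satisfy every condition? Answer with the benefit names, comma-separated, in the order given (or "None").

Service from Nov 3, 2015 to 2019-01-10: 1164 days.
RSU Program — status part-time ✓ (not excluded); service 1164 days ≥ 3 months (≈90 days) ✓; grade G6 ≥ G3 ✓ → eligible.
Life Insurance — service 1164 days ≥ 4 weeks (≈28 days) ✓; grade G6 < G7 ✗ → not eligible.
Sabbatical Program — status part-time ✓ (not excluded); grade G6 < G7 ✗ → not eligible.
Annual Bonus Plan — status part-time ✗ (requires full-time or seasonal) → not eligible.
Employer Retirement Match — status part-time ✓; service 1164 days ≥ 3 years (≈1095 days) ✓; rating 2 ≥ 2 ✓; site Boise ✗ (not Madison) → not eligible.
Paid Parental Leave — status part-time ✓; service 1164 days ≥ 1 year (≈365 days) ✓; dept Logistics ✗ → not eligible.
Home Office Allowance — service 1164 days ≥ 60 days ✓; age 51 ≥ 18 ✓; grade G6 ≥ G6 ✓; not eligible for Annual Bonus Plan ✗ → not eligible.

RSU Program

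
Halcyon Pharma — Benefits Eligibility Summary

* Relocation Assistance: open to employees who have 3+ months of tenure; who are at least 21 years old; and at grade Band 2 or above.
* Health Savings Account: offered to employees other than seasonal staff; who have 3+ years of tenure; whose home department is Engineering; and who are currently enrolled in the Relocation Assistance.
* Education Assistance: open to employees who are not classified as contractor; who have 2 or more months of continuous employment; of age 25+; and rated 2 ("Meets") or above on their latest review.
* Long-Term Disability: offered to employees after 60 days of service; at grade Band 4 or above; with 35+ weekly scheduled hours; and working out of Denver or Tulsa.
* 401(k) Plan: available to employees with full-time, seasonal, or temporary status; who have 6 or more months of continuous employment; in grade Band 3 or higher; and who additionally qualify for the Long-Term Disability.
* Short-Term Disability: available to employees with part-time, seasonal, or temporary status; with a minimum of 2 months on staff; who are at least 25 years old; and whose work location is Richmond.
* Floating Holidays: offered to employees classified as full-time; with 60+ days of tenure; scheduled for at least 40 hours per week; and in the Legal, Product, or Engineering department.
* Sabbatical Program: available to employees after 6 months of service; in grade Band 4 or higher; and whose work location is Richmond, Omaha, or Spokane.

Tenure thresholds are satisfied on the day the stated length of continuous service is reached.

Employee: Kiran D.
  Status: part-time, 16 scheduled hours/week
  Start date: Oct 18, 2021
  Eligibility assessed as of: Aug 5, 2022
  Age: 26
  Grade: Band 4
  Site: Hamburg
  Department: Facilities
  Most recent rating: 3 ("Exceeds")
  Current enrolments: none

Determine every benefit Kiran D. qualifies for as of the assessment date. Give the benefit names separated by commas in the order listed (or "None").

Relocation Assistance, Education Assistance

Service from Oct 18, 2021 to Aug 5, 2022: 291 days.
Relocation Assistance — service 291 days ≥ 3 months (≈90 days) ✓; age 26 ≥ 21 ✓; grade Band 4 ≥ Band 2 ✓ → eligible.
Health Savings Account — status part-time ✓ (not excluded); service 291 days < 3 years (≈1095 days) ✗ → not eligible.
Education Assistance — status part-time ✓ (not excluded); service 291 days ≥ 2 months (≈60 days) ✓; age 26 ≥ 25 ✓; rating 3 ≥ 2 ✓ → eligible.
Long-Term Disability — service 291 days ≥ 60 days ✓; grade Band 4 ≥ Band 4 ✓; 16 hrs/wk < 35 ✗ → not eligible.
401(k) Plan — status part-time ✗ (requires full-time, seasonal, or temporary) → not eligible.
Short-Term Disability — status part-time ✓; service 291 days ≥ 2 months (≈60 days) ✓; age 26 ≥ 25 ✓; site Hamburg ✗ (not Richmond) → not eligible.
Floating Holidays — status part-time ✗ (requires full-time) → not eligible.
Sabbatical Program — service 291 days ≥ 6 months (≈180 days) ✓; grade Band 4 ≥ Band 4 ✓; site Hamburg ✗ (not Richmond, Omaha, or Spokane) → not eligible.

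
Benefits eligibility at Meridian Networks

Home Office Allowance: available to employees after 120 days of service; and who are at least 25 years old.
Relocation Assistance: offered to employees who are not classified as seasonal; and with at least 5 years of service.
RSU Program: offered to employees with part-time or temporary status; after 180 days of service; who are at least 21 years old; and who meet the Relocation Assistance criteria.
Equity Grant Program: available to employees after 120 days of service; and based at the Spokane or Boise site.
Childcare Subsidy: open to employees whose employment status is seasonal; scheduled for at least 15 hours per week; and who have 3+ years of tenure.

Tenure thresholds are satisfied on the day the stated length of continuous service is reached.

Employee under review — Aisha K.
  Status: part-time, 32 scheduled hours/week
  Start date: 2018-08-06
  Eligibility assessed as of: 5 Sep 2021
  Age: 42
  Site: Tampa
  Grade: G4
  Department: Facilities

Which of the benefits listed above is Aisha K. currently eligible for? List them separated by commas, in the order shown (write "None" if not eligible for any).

Home Office Allowance

Service from 2018-08-06 to 5 Sep 2021: 1126 days.
Home Office Allowance — service 1126 days ≥ 120 days ✓; age 42 ≥ 25 ✓ → eligible.
Relocation Assistance — status part-time ✓ (not excluded); service 1126 days < 5 years (≈1825 days) ✗ → not eligible.
RSU Program — status part-time ✓; service 1126 days ≥ 180 days ✓; age 42 ≥ 21 ✓; not eligible for Relocation Assistance ✗ → not eligible.
Equity Grant Program — service 1126 days ≥ 120 days ✓; site Tampa ✗ (not Spokane or Boise) → not eligible.
Childcare Subsidy — status part-time ✗ (requires seasonal) → not eligible.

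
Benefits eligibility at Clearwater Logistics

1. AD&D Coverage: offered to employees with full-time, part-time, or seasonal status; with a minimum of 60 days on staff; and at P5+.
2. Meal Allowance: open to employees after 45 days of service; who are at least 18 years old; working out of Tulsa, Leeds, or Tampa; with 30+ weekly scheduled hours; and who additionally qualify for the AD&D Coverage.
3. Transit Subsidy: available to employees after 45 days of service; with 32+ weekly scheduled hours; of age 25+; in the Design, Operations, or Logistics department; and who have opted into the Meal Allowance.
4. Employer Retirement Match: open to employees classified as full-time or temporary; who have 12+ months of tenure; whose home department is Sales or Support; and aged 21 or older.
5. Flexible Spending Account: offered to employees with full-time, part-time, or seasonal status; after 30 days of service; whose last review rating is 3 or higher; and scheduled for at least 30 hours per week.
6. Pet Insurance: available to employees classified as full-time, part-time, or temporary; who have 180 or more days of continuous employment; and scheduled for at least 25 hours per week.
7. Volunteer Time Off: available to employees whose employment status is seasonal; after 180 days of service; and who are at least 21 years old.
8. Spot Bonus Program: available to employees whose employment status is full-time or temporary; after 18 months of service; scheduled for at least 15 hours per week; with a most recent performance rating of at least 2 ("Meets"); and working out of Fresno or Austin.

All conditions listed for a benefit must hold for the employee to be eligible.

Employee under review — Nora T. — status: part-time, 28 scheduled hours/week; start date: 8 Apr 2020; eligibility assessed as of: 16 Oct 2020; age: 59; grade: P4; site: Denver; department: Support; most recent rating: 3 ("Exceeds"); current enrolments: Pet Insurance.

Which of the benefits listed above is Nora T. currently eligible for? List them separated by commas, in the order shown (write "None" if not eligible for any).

Service from 8 Apr 2020 to 16 Oct 2020: 191 days.
AD&D Coverage — status part-time ✓; service 191 days ≥ 60 days ✓; grade P4 < P5 ✗ → not eligible.
Meal Allowance — service 191 days ≥ 45 days ✓; age 59 ≥ 18 ✓; site Denver ✗ (not Tulsa, Leeds, or Tampa) → not eligible.
Transit Subsidy — service 191 days ≥ 45 days ✓; 28 hrs/wk < 32 ✗ → not eligible.
Employer Retirement Match — status part-time ✗ (requires full-time or temporary) → not eligible.
Flexible Spending Account — status part-time ✓; service 191 days ≥ 30 days ✓; rating 3 ≥ 3 ✓; 28 hrs/wk < 30 ✗ → not eligible.
Pet Insurance — status part-time ✓; service 191 days ≥ 180 days ✓; 28 hrs/wk ≥ 25 ✓ → eligible.
Volunteer Time Off — status part-time ✗ (requires seasonal) → not eligible.
Spot Bonus Program — status part-time ✗ (requires full-time or temporary) → not eligible.

Pet Insurance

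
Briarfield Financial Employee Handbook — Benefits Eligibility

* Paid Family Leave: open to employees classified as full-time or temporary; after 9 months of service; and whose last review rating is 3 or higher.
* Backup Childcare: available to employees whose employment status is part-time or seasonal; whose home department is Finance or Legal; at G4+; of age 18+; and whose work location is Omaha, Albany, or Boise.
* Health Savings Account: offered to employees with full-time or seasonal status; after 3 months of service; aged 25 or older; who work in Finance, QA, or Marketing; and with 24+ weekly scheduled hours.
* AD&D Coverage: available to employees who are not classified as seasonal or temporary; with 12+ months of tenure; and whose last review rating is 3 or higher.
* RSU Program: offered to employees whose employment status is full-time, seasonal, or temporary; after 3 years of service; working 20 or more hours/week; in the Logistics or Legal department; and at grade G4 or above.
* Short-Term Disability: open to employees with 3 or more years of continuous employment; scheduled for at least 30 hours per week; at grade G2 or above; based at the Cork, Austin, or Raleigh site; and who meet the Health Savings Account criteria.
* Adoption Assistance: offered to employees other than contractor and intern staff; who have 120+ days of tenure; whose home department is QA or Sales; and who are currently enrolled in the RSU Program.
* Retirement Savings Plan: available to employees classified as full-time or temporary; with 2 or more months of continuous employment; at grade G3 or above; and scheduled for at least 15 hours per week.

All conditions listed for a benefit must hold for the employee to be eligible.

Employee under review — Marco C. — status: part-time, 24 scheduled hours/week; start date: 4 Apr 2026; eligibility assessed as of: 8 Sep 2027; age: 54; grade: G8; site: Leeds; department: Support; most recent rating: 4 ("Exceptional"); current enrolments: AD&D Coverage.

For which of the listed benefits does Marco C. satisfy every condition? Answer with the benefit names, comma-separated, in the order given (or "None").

Service from 4 Apr 2026 to 8 Sep 2027: 522 days.
Paid Family Leave — status part-time ✗ (requires full-time or temporary) → not eligible.
Backup Childcare — status part-time ✓; dept Support ✗ → not eligible.
Health Savings Account — status part-time ✗ (requires full-time or seasonal) → not eligible.
AD&D Coverage — status part-time ✓ (not excluded); service 522 days ≥ 12 months (≈360 days) ✓; rating 4 ≥ 3 ✓ → eligible.
RSU Program — status part-time ✗ (requires full-time, seasonal, or temporary) → not eligible.
Short-Term Disability — service 522 days < 3 years (≈1095 days) ✗ → not eligible.
Adoption Assistance — status part-time ✓ (not excluded); service 522 days ≥ 120 days ✓; dept Support ✗ → not eligible.
Retirement Savings Plan — status part-time ✗ (requires full-time or temporary) → not eligible.

AD&D Coverage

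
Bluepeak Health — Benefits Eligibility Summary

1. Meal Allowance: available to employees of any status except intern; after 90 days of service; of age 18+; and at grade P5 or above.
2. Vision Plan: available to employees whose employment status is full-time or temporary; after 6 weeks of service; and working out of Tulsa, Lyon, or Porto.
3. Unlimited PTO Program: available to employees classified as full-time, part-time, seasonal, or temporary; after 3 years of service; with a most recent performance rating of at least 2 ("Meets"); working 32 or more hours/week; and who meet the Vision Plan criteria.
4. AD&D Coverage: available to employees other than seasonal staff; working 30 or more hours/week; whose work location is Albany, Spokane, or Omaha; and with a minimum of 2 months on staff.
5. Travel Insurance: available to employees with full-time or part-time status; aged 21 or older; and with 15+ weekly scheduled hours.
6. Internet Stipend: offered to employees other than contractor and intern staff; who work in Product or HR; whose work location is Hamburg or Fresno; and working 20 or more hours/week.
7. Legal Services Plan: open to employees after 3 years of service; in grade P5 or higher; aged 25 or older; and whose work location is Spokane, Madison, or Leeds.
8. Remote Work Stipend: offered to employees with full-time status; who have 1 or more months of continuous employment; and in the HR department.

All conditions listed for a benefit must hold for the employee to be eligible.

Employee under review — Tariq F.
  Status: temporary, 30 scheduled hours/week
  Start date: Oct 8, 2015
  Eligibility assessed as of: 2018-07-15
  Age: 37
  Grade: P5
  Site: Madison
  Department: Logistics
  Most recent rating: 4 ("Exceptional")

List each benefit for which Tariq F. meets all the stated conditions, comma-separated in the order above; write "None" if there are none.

Meal Allowance

Service from Oct 8, 2015 to 2018-07-15: 1011 days.
Meal Allowance — status temporary ✓ (not excluded); service 1011 days ≥ 90 days ✓; age 37 ≥ 18 ✓; grade P5 ≥ P5 ✓ → eligible.
Vision Plan — status temporary ✓; service 1011 days ≥ 6 weeks (≈42 days) ✓; site Madison ✗ (not Tulsa, Lyon, or Porto) → not eligible.
Unlimited PTO Program — status temporary ✓; service 1011 days < 3 years (≈1095 days) ✗ → not eligible.
AD&D Coverage — status temporary ✓ (not excluded); 30 hrs/wk ≥ 30 ✓; site Madison ✗ (not Albany, Spokane, or Omaha) → not eligible.
Travel Insurance — status temporary ✗ (requires full-time or part-time) → not eligible.
Internet Stipend — status temporary ✓ (not excluded); dept Logistics ✗ → not eligible.
Legal Services Plan — service 1011 days < 3 years (≈1095 days) ✗ → not eligible.
Remote Work Stipend — status temporary ✗ (requires full-time) → not eligible.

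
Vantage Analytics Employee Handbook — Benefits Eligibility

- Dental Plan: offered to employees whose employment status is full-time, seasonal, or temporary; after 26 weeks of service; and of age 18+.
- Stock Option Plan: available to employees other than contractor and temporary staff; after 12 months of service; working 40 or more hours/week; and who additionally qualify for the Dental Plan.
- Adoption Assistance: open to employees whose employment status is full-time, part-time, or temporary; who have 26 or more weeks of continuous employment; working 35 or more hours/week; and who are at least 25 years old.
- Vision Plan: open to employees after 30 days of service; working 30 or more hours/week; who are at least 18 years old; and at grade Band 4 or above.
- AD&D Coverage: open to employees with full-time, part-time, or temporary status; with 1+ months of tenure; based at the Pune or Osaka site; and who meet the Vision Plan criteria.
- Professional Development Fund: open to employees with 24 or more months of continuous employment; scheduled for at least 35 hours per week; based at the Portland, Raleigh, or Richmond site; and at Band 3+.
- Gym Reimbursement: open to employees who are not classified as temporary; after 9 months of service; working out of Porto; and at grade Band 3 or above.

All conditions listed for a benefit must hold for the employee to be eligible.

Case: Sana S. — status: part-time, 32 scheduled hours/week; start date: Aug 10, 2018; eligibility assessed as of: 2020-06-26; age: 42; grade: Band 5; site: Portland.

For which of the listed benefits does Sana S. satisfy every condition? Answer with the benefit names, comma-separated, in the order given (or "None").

Vision Plan

Service from Aug 10, 2018 to 2020-06-26: 686 days.
Dental Plan — status part-time ✗ (requires full-time, seasonal, or temporary) → not eligible.
Stock Option Plan — status part-time ✓ (not excluded); service 686 days ≥ 12 months (≈360 days) ✓; 32 hrs/wk < 40 ✗ → not eligible.
Adoption Assistance — status part-time ✓; service 686 days ≥ 26 weeks (≈182 days) ✓; 32 hrs/wk < 35 ✗ → not eligible.
Vision Plan — service 686 days ≥ 30 days ✓; 32 hrs/wk ≥ 30 ✓; age 42 ≥ 18 ✓; grade Band 5 ≥ Band 4 ✓ → eligible.
AD&D Coverage — status part-time ✓; service 686 days ≥ 1 month (≈30 days) ✓; site Portland ✗ (not Pune or Osaka) → not eligible.
Professional Development Fund — service 686 days < 24 months (≈720 days) ✗ → not eligible.
Gym Reimbursement — status part-time ✓ (not excluded); service 686 days ≥ 9 months (≈270 days) ✓; site Portland ✗ (not Porto) → not eligible.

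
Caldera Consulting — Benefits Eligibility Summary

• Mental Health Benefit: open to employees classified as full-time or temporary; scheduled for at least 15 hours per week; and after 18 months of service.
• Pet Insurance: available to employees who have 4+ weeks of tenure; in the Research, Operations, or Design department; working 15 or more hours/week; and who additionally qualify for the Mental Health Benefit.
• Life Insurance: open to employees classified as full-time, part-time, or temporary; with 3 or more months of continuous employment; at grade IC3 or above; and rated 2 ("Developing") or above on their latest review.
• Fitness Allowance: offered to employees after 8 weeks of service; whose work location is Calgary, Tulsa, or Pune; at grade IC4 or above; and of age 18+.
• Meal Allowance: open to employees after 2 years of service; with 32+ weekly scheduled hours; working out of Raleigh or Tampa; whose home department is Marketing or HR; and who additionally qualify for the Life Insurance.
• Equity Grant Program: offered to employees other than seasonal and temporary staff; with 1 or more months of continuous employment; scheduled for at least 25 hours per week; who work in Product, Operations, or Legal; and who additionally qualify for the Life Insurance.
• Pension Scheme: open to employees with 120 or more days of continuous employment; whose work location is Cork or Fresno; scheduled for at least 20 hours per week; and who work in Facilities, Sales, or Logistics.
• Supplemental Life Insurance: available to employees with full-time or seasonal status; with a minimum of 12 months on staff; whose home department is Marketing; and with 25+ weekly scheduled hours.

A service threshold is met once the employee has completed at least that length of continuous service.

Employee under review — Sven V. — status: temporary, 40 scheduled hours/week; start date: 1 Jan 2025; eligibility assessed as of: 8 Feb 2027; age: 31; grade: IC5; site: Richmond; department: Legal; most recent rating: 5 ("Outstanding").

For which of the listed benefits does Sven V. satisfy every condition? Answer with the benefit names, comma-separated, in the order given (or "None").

Mental Health Benefit, Life Insurance

Service from 1 Jan 2025 to 8 Feb 2027: 768 days.
Mental Health Benefit — status temporary ✓; 40 hrs/wk ≥ 15 ✓; service 768 days ≥ 18 months (≈540 days) ✓ → eligible.
Pet Insurance — service 768 days ≥ 4 weeks (≈28 days) ✓; dept Legal ✗ → not eligible.
Life Insurance — status temporary ✓; service 768 days ≥ 3 months (≈90 days) ✓; grade IC5 ≥ IC3 ✓; rating 5 ≥ 2 ✓ → eligible.
Fitness Allowance — service 768 days ≥ 8 weeks (≈56 days) ✓; site Richmond ✗ (not Calgary, Tulsa, or Pune) → not eligible.
Meal Allowance — service 768 days ≥ 2 years (≈730 days) ✓; 40 hrs/wk ≥ 32 ✓; site Richmond ✗ (not Raleigh or Tampa) → not eligible.
Equity Grant Program — status temporary ✗ (excluded) → not eligible.
Pension Scheme — service 768 days ≥ 120 days ✓; site Richmond ✗ (not Cork or Fresno) → not eligible.
Supplemental Life Insurance — status temporary ✗ (requires full-time or seasonal) → not eligible.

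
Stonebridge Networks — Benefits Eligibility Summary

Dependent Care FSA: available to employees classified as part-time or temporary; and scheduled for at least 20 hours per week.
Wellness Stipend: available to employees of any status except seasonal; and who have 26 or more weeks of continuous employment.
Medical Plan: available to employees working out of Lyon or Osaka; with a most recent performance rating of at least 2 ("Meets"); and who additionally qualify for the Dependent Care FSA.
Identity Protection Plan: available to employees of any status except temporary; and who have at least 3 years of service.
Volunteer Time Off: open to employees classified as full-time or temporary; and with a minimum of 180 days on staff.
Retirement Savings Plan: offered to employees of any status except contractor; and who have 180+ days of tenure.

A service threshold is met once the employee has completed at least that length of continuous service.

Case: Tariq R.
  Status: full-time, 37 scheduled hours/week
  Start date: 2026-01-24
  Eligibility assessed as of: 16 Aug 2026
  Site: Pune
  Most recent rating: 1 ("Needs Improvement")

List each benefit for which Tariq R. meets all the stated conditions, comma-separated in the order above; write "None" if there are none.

Wellness Stipend, Volunteer Time Off, Retirement Savings Plan

Service from 2026-01-24 to 16 Aug 2026: 204 days.
Dependent Care FSA — status full-time ✗ (requires part-time or temporary) → not eligible.
Wellness Stipend — status full-time ✓ (not excluded); service 204 days ≥ 26 weeks (≈182 days) ✓ → eligible.
Medical Plan — site Pune ✗ (not Lyon or Osaka) → not eligible.
Identity Protection Plan — status full-time ✓ (not excluded); service 204 days < 3 years (≈1095 days) ✗ → not eligible.
Volunteer Time Off — status full-time ✓; service 204 days ≥ 180 days ✓ → eligible.
Retirement Savings Plan — status full-time ✓ (not excluded); service 204 days ≥ 180 days ✓ → eligible.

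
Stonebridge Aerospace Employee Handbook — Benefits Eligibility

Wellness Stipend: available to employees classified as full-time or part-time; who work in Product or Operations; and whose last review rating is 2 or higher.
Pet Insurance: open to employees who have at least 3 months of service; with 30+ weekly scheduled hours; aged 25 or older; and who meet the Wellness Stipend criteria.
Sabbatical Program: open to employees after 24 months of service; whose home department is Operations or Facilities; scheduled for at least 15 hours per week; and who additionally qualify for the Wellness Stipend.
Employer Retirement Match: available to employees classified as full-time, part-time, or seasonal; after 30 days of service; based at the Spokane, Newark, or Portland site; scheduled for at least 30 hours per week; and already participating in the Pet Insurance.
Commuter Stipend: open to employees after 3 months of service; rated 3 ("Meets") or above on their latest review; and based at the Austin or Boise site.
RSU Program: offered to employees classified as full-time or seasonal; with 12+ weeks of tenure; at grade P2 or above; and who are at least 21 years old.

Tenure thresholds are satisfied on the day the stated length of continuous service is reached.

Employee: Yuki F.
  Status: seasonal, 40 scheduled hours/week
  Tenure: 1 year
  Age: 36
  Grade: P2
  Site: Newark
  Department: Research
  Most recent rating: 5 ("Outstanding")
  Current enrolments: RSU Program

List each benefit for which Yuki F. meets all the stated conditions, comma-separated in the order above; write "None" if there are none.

Wellness Stipend — status seasonal ✗ (requires full-time or part-time) → not eligible.
Pet Insurance — service 1 year ≥ 3 months (≈90 days) ✓; 40 hrs/wk ≥ 30 ✓; age 36 ≥ 25 ✓; not eligible for Wellness Stipend ✗ → not eligible.
Sabbatical Program — service 1 year < 24 months (≈720 days) ✗ → not eligible.
Employer Retirement Match — status seasonal ✓; service 1 year ≥ 30 days ✓; site Newark ✓; 40 hrs/wk ≥ 30 ✓; not enrolled in Pet Insurance ✗ → not eligible.
Commuter Stipend — service 1 year ≥ 3 months (≈90 days) ✓; rating 5 ≥ 3 ✓; site Newark ✗ (not Austin or Boise) → not eligible.
RSU Program — status seasonal ✓; service 1 year ≥ 12 weeks (≈84 days) ✓; grade P2 ≥ P2 ✓; age 36 ≥ 21 ✓ → eligible.

RSU Program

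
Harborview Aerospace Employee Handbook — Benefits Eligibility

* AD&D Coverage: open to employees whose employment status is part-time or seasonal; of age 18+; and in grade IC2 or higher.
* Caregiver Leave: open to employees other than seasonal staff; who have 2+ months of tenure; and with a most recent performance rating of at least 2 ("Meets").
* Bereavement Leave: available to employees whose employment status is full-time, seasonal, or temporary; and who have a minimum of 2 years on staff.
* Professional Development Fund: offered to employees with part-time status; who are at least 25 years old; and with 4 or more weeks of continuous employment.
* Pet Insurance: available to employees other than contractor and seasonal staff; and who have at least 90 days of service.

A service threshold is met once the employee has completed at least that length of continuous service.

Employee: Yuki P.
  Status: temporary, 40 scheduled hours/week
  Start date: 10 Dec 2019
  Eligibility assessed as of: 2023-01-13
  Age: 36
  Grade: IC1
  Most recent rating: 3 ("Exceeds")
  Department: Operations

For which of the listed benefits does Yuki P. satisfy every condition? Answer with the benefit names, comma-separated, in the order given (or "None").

Service from 10 Dec 2019 to 2023-01-13: 1130 days.
AD&D Coverage — status temporary ✗ (requires part-time or seasonal) → not eligible.
Caregiver Leave — status temporary ✓ (not excluded); service 1130 days ≥ 2 months (≈60 days) ✓; rating 3 ≥ 2 ✓ → eligible.
Bereavement Leave — status temporary ✓; service 1130 days ≥ 2 years (≈730 days) ✓ → eligible.
Professional Development Fund — status temporary ✗ (requires part-time) → not eligible.
Pet Insurance — status temporary ✓ (not excluded); service 1130 days ≥ 90 days ✓ → eligible.

Caregiver Leave, Bereavement Leave, Pet Insurance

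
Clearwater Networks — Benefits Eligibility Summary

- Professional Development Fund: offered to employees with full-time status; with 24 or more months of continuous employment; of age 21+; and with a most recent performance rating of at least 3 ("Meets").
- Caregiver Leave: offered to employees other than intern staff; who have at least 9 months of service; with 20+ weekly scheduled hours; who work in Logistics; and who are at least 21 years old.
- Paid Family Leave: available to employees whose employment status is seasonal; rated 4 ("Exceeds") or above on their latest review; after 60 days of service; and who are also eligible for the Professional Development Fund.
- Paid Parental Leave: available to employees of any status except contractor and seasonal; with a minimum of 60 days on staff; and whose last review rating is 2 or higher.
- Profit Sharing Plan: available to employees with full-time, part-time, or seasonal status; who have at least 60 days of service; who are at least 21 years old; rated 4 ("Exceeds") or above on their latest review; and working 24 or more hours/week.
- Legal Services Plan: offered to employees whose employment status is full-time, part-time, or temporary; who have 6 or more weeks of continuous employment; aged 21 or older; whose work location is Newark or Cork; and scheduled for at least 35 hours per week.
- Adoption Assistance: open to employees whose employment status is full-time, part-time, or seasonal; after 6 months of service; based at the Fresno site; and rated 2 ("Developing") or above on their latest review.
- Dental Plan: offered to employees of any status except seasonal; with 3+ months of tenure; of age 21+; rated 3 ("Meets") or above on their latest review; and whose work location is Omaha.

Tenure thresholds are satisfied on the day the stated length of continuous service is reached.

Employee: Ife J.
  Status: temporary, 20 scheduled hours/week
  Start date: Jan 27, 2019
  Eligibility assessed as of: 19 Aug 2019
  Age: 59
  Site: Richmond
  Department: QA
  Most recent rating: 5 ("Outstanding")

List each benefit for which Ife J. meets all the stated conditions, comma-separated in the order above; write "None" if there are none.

Paid Parental Leave

Service from Jan 27, 2019 to 19 Aug 2019: 204 days.
Professional Development Fund — status temporary ✗ (requires full-time) → not eligible.
Caregiver Leave — status temporary ✓ (not excluded); service 204 days < 9 months (≈270 days) ✗ → not eligible.
Paid Family Leave — status temporary ✗ (requires seasonal) → not eligible.
Paid Parental Leave — status temporary ✓ (not excluded); service 204 days ≥ 60 days ✓; rating 5 ≥ 2 ✓ → eligible.
Profit Sharing Plan — status temporary ✗ (requires full-time, part-time, or seasonal) → not eligible.
Legal Services Plan — status temporary ✓; service 204 days ≥ 6 weeks (≈42 days) ✓; age 59 ≥ 21 ✓; site Richmond ✗ (not Newark or Cork) → not eligible.
Adoption Assistance — status temporary ✗ (requires full-time, part-time, or seasonal) → not eligible.
Dental Plan — status temporary ✓ (not excluded); service 204 days ≥ 3 months (≈90 days) ✓; age 59 ≥ 21 ✓; rating 5 ≥ 3 ✓; site Richmond ✗ (not Omaha) → not eligible.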